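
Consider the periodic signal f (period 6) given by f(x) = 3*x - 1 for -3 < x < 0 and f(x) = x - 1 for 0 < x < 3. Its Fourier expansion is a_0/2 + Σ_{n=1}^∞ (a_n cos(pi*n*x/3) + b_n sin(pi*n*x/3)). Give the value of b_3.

b_3 = 1/3 ∫_{-3}^{3} f(x) sin(pi*x) dx.
Split the integral at the breakpoints.
Integrating by parts (boundary term plus one more integral), an antiderivative of (3*x - 1) sin(pi*x) is -3*x*cos(pi*x)/pi + 3*sin(pi*x)/pi**2 + cos(pi*x)/pi; evaluating from -3 to 0: ∫_{-3}^{0} (3*x - 1) sin(pi*x) dx = (1/pi) - (-10/pi) = 11/pi.
Integrating by parts (boundary term plus one more integral), an antiderivative of (x - 1) sin(pi*x) is -x*cos(pi*x)/pi + sin(pi*x)/pi**2 + cos(pi*x)/pi; evaluating from 0 to 3: ∫_{0}^{3} (x - 1) sin(pi*x) dx = (2/pi) - (1/pi) = 1/pi.
Summing the pieces and multiplying by (1/3) gives b_3 = 4/pi.

4/pi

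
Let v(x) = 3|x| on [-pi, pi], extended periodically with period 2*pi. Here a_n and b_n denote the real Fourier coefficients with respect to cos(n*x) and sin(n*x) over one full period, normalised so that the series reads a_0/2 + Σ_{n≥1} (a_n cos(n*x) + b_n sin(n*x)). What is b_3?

0

b_3 = 1/pi ∫_{-pi}^{pi} v(x) sin(3*x) dx.
v is even and sin(3*x) is odd, so the integrand is odd over a symmetric interval and the integral vanishes.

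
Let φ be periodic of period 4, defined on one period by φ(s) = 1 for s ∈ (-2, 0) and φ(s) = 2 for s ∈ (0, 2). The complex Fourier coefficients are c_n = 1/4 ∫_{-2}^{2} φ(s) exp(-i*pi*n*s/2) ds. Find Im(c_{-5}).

Since φ is real-valued, Im(c_{-5}) = -1/4 ∫_{-2}^{2} φ(s) sin(-5*pi*s/2) ds = b_{5}/2.
Split the integral at the breakpoints.
Directly, an antiderivative of (1) sin(-5*pi*s/2) is 2*cos(5*pi*s/2)/(5*pi); evaluating from -2 to 0: ∫_{-2}^{0} (1) sin(-5*pi*s/2) ds = (2/(5*pi)) - (-2/(5*pi)) = 4/(5*pi).
Directly, an antiderivative of (2) sin(-5*pi*s/2) is 4*cos(5*pi*s/2)/(5*pi); evaluating from 0 to 2: ∫_{0}^{2} (2) sin(-5*pi*s/2) ds = (-4/(5*pi)) - (4/(5*pi)) = -8/(5*pi).
So ∫_{-2}^{2} φ(s) sin(-5*pi*s/2) ds = -4/(5*pi).
Hence Im(c_{-5}) = (-1/4)·(-4/(5*pi)) = 1/(5*pi).

1/(5*pi)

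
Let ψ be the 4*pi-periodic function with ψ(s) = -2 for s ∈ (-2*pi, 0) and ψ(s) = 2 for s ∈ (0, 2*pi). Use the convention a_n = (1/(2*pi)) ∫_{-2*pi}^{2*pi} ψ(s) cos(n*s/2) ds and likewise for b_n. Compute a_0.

a_0 = (1/(2*pi)) ∫_{-2*pi}^{2*pi} ψ(s) ds = (1/(2*pi)) · (0) = 0.

0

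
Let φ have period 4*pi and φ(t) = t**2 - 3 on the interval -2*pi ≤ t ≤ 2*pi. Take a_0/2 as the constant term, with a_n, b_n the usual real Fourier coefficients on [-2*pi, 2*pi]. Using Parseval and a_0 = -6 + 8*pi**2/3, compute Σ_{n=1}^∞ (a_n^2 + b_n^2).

Parseval: a_0^2/2 + Σ_{n≥1} (a_n^2+b_n^2) = (1/(2*pi)) ∫_{-2*pi}^{2*pi} φ(t)^2 dt = -16*pi**2 + 18 + 32*pi**4/5.
Subtract a_0^2/2 = 2*(9 - 4*pi**2)**2/9: Σ (a_n^2+b_n^2) = 128*pi**4/45.

128*pi**4/45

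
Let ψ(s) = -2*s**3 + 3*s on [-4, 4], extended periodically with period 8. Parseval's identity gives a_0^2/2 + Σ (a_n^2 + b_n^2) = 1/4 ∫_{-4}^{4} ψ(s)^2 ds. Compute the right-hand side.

124192/35

1/4 ∫_{-4}^{4} ψ(s)^2 ds = 1/4 · (496768/35) = 124192/35.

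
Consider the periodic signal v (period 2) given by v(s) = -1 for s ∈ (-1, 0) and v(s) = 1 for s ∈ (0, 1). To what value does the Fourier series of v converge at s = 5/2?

1

s = 5/2 differs from s = 1/2 by 1 full period(s), and the series is 2-periodic.
v is continuous at s = 1/2 with value 1, so the series converges to 1 there.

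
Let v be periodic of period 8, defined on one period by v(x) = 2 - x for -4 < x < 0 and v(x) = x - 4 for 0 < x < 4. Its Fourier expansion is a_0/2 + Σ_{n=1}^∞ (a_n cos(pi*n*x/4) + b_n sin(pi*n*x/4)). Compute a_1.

a_1 = 1/4 ∫_{-4}^{4} v(x) cos(pi*x/4) dx.
Split the integral at the breakpoints.
Integrating by parts (boundary term plus one more integral), an antiderivative of (2 - x) cos(pi*x/4) is -4*x*sin(pi*x/4)/pi + 8*sin(pi*x/4)/pi - 16*cos(pi*x/4)/pi**2; evaluating from -4 to 0: ∫_{-4}^{0} (2 - x) cos(pi*x/4) dx = (-16/pi**2) - (16/pi**2) = -32/pi**2.
Integrating by parts (boundary term plus one more integral), an antiderivative of (x - 4) cos(pi*x/4) is 4*x*sin(pi*x/4)/pi - 16*sin(pi*x/4)/pi + 16*cos(pi*x/4)/pi**2; evaluating from 0 to 4: ∫_{0}^{4} (x - 4) cos(pi*x/4) dx = (-16/pi**2) - (16/pi**2) = -32/pi**2.
Summing the pieces and multiplying by (1/4) gives a_1 = -16/pi**2.

-16/pi**2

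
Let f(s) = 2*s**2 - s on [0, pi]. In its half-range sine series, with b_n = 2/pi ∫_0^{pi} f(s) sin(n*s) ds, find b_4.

1/2 - pi

b_4 = 2/pi ∫_0^{pi} (2*s**2 - s) sin(4*s) ds.
Integrating by parts twice (tabular method), an antiderivative of (2*s**2 - s) sin(4*s) is -s**2*cos(4*s)/2 + s*sin(4*s)/4 + s*cos(4*s)/4 - sin(4*s)/16 + cos(4*s)/16; evaluating from 0 to pi: ∫_{0}^{pi} (2*s**2 - s) sin(4*s) ds = (-pi**2/2 + 1/16 + pi/4) - (1/16) = pi*(1 - 2*pi)/4.
Hence b_4 = (2/pi)·(pi*(1 - 2*pi)/4) = 1/2 - pi.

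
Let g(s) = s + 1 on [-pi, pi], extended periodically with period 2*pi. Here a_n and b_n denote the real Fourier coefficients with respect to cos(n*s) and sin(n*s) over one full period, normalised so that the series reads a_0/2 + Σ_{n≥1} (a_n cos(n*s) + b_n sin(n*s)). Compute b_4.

b_4 = 1/pi ∫_{-pi}^{pi} g(s) sin(4*s) ds.
Integrating by parts (boundary term plus one more integral), an antiderivative of (s + 1) sin(4*s) is -s*cos(4*s)/4 + sin(4*s)/16 - cos(4*s)/4; evaluating from -pi to pi: ∫_{-pi}^{pi} (s + 1) sin(4*s) ds = (-pi/4 - 1/4) - (-1/4 + pi/4) = -pi/2.
Hence b_4 = (1/pi)·(-pi/2) = -1/2.

-1/2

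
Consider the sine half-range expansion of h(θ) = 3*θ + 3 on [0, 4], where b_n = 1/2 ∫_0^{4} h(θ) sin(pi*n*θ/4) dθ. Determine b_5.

b_5 = 1/2 ∫_0^{4} (3*θ + 3) sin(5*pi*θ/4) dθ.
Integrating by parts (boundary term plus one more integral), an antiderivative of (3*θ + 3) sin(5*pi*θ/4) is -12*θ*cos(5*pi*θ/4)/(5*pi) + 48*sin(5*pi*θ/4)/(25*pi**2) - 12*cos(5*pi*θ/4)/(5*pi); evaluating from 0 to 4: ∫_{0}^{4} (3*θ + 3) sin(5*pi*θ/4) dθ = (12/pi) - (-12/(5*pi)) = 72/(5*pi).
Hence b_5 = (1/2)·(72/(5*pi)) = 36/(5*pi).

36/(5*pi)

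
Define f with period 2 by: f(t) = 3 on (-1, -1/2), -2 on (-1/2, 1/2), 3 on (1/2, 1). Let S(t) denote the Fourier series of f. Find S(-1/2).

1/2

At t = -1/2 the one-sided limits are f(-1/2^-) = 3 and f(-1/2^+) = -2.
By Dirichlet's theorem the series converges to their average, [(3) + (-2)]/2 = 1/2.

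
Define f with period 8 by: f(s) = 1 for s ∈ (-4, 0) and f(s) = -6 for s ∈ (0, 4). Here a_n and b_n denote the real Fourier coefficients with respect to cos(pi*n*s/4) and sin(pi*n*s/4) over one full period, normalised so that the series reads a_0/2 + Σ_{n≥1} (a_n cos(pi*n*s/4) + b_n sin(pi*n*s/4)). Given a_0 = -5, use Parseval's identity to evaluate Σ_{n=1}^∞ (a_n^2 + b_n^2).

Parseval: a_0^2/2 + Σ_{n≥1} (a_n^2+b_n^2) = 1/4 ∫_{-4}^{4} f(s)^2 ds = 37.
Subtract a_0^2/2 = 25/2: Σ (a_n^2+b_n^2) = 49/2.

49/2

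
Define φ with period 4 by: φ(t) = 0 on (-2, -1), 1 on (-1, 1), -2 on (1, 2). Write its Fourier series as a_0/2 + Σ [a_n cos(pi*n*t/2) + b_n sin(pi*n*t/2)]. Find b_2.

b_2 = 1/2 ∫_{-2}^{2} φ(t) sin(pi*t) dt.
Split the integral at the breakpoints.
∫_{-2}^{-1} (0) sin(pi*t) dt = 0.
Directly, an antiderivative of (1) sin(pi*t) is -cos(pi*t)/pi; evaluating from -1 to 1: ∫_{-1}^{1} (1) sin(pi*t) dt = (1/pi) - (1/pi) = 0.
Directly, an antiderivative of (-2) sin(pi*t) is 2*cos(pi*t)/pi; evaluating from 1 to 2: ∫_{1}^{2} (-2) sin(pi*t) dt = (2/pi) - (-2/pi) = 4/pi.
Summing the pieces and multiplying by (1/2) gives b_2 = 2/pi.

2/pi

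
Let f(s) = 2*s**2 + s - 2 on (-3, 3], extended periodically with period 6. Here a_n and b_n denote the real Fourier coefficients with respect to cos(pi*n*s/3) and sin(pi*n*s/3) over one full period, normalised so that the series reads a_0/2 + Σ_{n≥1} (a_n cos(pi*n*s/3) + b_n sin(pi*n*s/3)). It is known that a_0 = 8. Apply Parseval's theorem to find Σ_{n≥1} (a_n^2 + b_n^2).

318/5

Parseval: a_0^2/2 + Σ_{n≥1} (a_n^2+b_n^2) = 1/3 ∫_{-3}^{3} f(s)^2 ds = 478/5.
Subtract a_0^2/2 = 32: Σ (a_n^2+b_n^2) = 318/5.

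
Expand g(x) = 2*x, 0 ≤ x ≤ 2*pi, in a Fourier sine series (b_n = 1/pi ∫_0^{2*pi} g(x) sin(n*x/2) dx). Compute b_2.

-4

b_2 = 1/pi ∫_0^{2*pi} (2*x) sin(x) dx.
Integrating by parts (boundary term plus one more integral), an antiderivative of (2*x) sin(x) is -2*x*cos(x) + 2*sin(x); evaluating from 0 to 2*pi: ∫_{0}^{2*pi} (2*x) sin(x) dx = (-4*pi) - (0) = -4*pi.
Hence b_2 = (1/pi)·(-4*pi) = -4.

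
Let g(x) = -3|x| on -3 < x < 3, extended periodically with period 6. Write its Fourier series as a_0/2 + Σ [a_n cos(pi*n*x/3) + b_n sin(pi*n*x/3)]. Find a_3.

4/pi**2

a_3 = 1/3 ∫_{-3}^{3} g(x) cos(pi*x) dx.
g is even and cos(pi*x) is even, so the integrand is even and a_3 = 2/3 ∫_0^{3} g(x) cos(pi*x) dx.
Integrating by parts (boundary term plus one more integral), an antiderivative of (-3*x) cos(pi*x) is -3*x*sin(pi*x)/pi - 3*cos(pi*x)/pi**2; evaluating from 0 to 3: ∫_{0}^{3} (-3*x) cos(pi*x) dx = (3/pi**2) - (-3/pi**2) = 6/pi**2.
Hence a_3 = (2/3)·(6/pi**2) = 4/pi**2.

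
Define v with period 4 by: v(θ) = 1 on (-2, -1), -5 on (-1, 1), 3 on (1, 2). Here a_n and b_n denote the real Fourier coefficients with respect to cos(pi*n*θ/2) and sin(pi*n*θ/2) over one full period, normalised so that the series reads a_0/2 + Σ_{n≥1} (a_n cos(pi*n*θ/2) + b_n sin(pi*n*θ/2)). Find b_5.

2/(5*pi)

b_5 = 1/2 ∫_{-2}^{2} v(θ) sin(5*pi*θ/2) dθ.
Split the integral at the breakpoints.
Directly, an antiderivative of (1) sin(5*pi*θ/2) is -2*cos(5*pi*θ/2)/(5*pi); evaluating from -2 to -1: ∫_{-2}^{-1} (1) sin(5*pi*θ/2) dθ = (0) - (2/(5*pi)) = -2/(5*pi).
Directly, an antiderivative of (-5) sin(5*pi*θ/2) is 2*cos(5*pi*θ/2)/pi; evaluating from -1 to 1: ∫_{-1}^{1} (-5) sin(5*pi*θ/2) dθ = (0) - (0) = 0.
Directly, an antiderivative of (3) sin(5*pi*θ/2) is -6*cos(5*pi*θ/2)/(5*pi); evaluating from 1 to 2: ∫_{1}^{2} (3) sin(5*pi*θ/2) dθ = (6/(5*pi)) - (0) = 6/(5*pi).
Summing the pieces and multiplying by (1/2) gives b_5 = 2/(5*pi).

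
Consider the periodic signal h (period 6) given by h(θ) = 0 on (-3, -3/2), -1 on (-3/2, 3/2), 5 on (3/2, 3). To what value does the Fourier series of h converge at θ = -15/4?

5

θ = -15/4 differs from θ = 9/4 by -1 full period(s), and the series is 6-periodic.
h is continuous at θ = 9/4 with value 5, so the series converges to 5 there.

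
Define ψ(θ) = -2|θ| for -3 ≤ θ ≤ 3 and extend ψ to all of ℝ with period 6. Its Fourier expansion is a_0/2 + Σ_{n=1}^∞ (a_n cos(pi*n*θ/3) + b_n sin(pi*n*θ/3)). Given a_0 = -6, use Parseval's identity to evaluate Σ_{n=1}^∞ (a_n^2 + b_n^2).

Parseval: a_0^2/2 + Σ_{n≥1} (a_n^2+b_n^2) = 1/3 ∫_{-3}^{3} ψ(θ)^2 dθ = 24.
Subtract a_0^2/2 = 18: Σ (a_n^2+b_n^2) = 6.

6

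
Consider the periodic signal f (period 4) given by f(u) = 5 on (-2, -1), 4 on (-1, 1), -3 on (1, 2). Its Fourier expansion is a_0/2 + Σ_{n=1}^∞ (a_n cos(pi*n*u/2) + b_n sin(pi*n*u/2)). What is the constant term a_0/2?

a_0 = 1/2 ∫_{-2}^{2} f(u) du = 1/2 · (10) = 5.
So the constant term a_0/2 = 5/2.

5/2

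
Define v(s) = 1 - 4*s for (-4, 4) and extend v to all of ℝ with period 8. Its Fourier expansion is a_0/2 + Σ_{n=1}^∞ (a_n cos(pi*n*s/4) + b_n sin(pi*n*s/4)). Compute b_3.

b_3 = 1/4 ∫_{-4}^{4} v(s) sin(3*pi*s/4) ds.
Integrating by parts (boundary term plus one more integral), an antiderivative of (1 - 4*s) sin(3*pi*s/4) is 16*s*cos(3*pi*s/4)/(3*pi) - 64*sin(3*pi*s/4)/(9*pi**2) - 4*cos(3*pi*s/4)/(3*pi); evaluating from -4 to 4: ∫_{-4}^{4} (1 - 4*s) sin(3*pi*s/4) ds = (-20/pi) - (68/(3*pi)) = -128/(3*pi).
Hence b_3 = (1/4)·(-128/(3*pi)) = -32/(3*pi).

-32/(3*pi)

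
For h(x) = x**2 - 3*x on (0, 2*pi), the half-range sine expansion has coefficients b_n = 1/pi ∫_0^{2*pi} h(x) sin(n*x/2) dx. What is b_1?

-12 - 32/pi + 8*pi

b_1 = 1/pi ∫_0^{2*pi} (x**2 - 3*x) sin(x/2) dx.
Integrating by parts twice (tabular method), an antiderivative of (x**2 - 3*x) sin(x/2) is -2*x**2*cos(x/2) + 8*x*sin(x/2) + 6*x*cos(x/2) - 12*sin(x/2) + 16*cos(x/2); evaluating from 0 to 2*pi: ∫_{0}^{2*pi} (x**2 - 3*x) sin(x/2) dx = (-12*pi - 16 + 8*pi**2) - (16) = -12*pi - 32 + 8*pi**2.
Hence b_1 = (1/pi)·(-12*pi - 32 + 8*pi**2) = -12 - 32/pi + 8*pi.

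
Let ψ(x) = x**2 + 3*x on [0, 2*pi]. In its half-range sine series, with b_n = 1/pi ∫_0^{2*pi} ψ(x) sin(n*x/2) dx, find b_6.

b_6 = 1/pi ∫_0^{2*pi} (x**2 + 3*x) sin(3*x) dx.
Integrating by parts twice (tabular method), an antiderivative of (x**2 + 3*x) sin(3*x) is -x**2*cos(3*x)/3 + 2*x*sin(3*x)/9 - x*cos(3*x) + sin(3*x)/3 + 2*cos(3*x)/27; evaluating from 0 to 2*pi: ∫_{0}^{2*pi} (x**2 + 3*x) sin(3*x) dx = (-4*pi**2/3 - 2*pi + 2/27) - (2/27) = -2*pi*(3 + 2*pi)/3.
Hence b_6 = (1/pi)·(-2*pi*(3 + 2*pi)/3) = -4*pi/3 - 2.

-4*pi/3 - 2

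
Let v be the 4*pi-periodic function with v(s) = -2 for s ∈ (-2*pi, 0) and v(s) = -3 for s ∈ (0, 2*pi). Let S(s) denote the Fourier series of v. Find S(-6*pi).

-5/2

s = -6*pi differs from s = 2*pi by -2 full period(s), and the series is 4*pi-periodic.
At s = 2*pi the one-sided limits are v(2*pi^-) = -3 and v(2*pi^+) = -2.
By Dirichlet's theorem the series converges to their average, [(-3) + (-2)]/2 = -5/2.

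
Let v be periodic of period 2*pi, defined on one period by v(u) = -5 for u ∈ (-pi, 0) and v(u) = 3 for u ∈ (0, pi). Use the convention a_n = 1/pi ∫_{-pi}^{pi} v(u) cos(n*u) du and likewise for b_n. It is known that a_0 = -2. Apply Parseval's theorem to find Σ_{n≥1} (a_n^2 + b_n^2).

Parseval: a_0^2/2 + Σ_{n≥1} (a_n^2+b_n^2) = 1/pi ∫_{-pi}^{pi} v(u)^2 du = 34.
Subtract a_0^2/2 = 2: Σ (a_n^2+b_n^2) = 32.

32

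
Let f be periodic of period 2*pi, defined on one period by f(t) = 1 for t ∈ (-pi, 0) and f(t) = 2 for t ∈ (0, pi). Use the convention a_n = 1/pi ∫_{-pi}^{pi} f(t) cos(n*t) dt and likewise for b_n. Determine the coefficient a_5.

0

a_5 = 1/pi ∫_{-pi}^{pi} f(t) cos(5*t) dt.
Split the integral at the breakpoints.
Directly, an antiderivative of (1) cos(5*t) is sin(5*t)/5; evaluating from -pi to 0: ∫_{-pi}^{0} (1) cos(5*t) dt = (0) - (0) = 0.
Directly, an antiderivative of (2) cos(5*t) is 2*sin(5*t)/5; evaluating from 0 to pi: ∫_{0}^{pi} (2) cos(5*t) dt = (0) - (0) = 0.
Summing the pieces and multiplying by (1/pi) gives a_5 = 0.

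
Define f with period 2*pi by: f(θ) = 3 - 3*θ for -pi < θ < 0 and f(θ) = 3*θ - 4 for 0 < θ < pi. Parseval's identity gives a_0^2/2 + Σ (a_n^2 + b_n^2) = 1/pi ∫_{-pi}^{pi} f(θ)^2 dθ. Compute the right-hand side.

-3*pi + 25 + 6*pi**2

1/pi ∫_{-pi}^{pi} f(θ)^2 dθ = 1/pi · (pi*(-3*pi + 25 + 6*pi**2)) = -3*pi + 25 + 6*pi**2.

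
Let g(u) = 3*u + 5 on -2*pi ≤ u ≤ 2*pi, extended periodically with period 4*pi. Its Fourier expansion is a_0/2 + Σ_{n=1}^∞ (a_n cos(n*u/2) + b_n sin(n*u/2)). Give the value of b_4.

b_4 = (1/(2*pi)) ∫_{-2*pi}^{2*pi} g(u) sin(2*u) du.
Integrating by parts (boundary term plus one more integral), an antiderivative of (3*u + 5) sin(2*u) is -3*u*cos(2*u)/2 + 3*sin(2*u)/4 - 5*cos(2*u)/2; evaluating from -2*pi to 2*pi: ∫_{-2*pi}^{2*pi} (3*u + 5) sin(2*u) du = (-3*pi - 5/2) - (-5/2 + 3*pi) = -6*pi.
Hence b_4 = (1/(2*pi))·(-6*pi) = -3.

-3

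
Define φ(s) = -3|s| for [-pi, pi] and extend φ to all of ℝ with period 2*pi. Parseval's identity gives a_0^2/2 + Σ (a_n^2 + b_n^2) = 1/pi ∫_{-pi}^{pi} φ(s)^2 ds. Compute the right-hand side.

6*pi**2

1/pi ∫_{-pi}^{pi} φ(s)^2 ds = 1/pi · (6*pi**3) = 6*pi**2.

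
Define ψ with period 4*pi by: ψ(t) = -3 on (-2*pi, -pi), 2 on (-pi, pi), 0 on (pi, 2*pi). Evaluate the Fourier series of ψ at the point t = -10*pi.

t = -10*pi differs from t = -2*pi by -2 full period(s), and the series is 4*pi-periodic.
At t = -2*pi the one-sided limits are ψ(-2*pi^-) = 0 and ψ(-2*pi^+) = -3.
By Dirichlet's theorem the series converges to their average, [(0) + (-3)]/2 = -3/2.

-3/2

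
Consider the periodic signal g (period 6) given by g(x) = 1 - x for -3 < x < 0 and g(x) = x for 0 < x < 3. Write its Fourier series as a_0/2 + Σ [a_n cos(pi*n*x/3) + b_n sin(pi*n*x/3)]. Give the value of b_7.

b_7 = 1/3 ∫_{-3}^{3} g(x) sin(7*pi*x/3) dx.
Split the integral at the breakpoints.
Integrating by parts (boundary term plus one more integral), an antiderivative of (1 - x) sin(7*pi*x/3) is 3*x*cos(7*pi*x/3)/(7*pi) - 9*sin(7*pi*x/3)/(49*pi**2) - 3*cos(7*pi*x/3)/(7*pi); evaluating from -3 to 0: ∫_{-3}^{0} (1 - x) sin(7*pi*x/3) dx = (-3/(7*pi)) - (12/(7*pi)) = -15/(7*pi).
Integrating by parts (boundary term plus one more integral), an antiderivative of (x) sin(7*pi*x/3) is -3*x*cos(7*pi*x/3)/(7*pi) + 9*sin(7*pi*x/3)/(49*pi**2); evaluating from 0 to 3: ∫_{0}^{3} (x) sin(7*pi*x/3) dx = (9/(7*pi)) - (0) = 9/(7*pi).
Summing the pieces and multiplying by (1/3) gives b_7 = -2/(7*pi).

-2/(7*pi)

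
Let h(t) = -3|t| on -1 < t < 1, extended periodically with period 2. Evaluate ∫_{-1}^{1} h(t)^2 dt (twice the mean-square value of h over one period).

∫_{-1}^{1} h(t)^2 dt = 6.

6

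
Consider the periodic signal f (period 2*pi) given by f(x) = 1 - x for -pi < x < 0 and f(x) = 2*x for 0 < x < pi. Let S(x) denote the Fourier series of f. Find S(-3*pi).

1/2 + 3*pi/2

x = -3*pi differs from x = pi by -2 full period(s), and the series is 2*pi-periodic.
At x = pi the one-sided limits are f(pi^-) = 2*pi and f(pi^+) = 1 + pi.
By Dirichlet's theorem the series converges to their average, [(2*pi) + (1 + pi)]/2 = 1/2 + 3*pi/2.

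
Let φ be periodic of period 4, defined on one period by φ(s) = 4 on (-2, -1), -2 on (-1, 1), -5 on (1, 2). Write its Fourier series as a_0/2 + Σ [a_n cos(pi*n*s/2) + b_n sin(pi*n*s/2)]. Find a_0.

-5/2

a_0 = 1/2 ∫_{-2}^{2} φ(s) ds = 1/2 · (-5) = -5/2.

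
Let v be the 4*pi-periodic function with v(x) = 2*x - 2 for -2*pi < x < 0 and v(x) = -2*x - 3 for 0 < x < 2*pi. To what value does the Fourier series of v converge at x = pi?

-2*pi - 3

v is continuous at x = pi with value -2*pi - 3, so the series converges to -2*pi - 3 there.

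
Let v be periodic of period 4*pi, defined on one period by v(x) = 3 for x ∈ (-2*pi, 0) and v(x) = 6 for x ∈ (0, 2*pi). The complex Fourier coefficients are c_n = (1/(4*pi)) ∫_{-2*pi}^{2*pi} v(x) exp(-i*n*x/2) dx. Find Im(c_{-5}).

3/(5*pi)

Since v is real-valued, Im(c_{-5}) = -(1/(4*pi)) ∫_{-2*pi}^{2*pi} v(x) sin(-5*x/2) dx = b_{5}/2.
Split the integral at the breakpoints.
Directly, an antiderivative of (3) sin(-5*x/2) is 6*cos(5*x/2)/5; evaluating from -2*pi to 0: ∫_{-2*pi}^{0} (3) sin(-5*x/2) dx = (6/5) - (-6/5) = 12/5.
Directly, an antiderivative of (6) sin(-5*x/2) is 12*cos(5*x/2)/5; evaluating from 0 to 2*pi: ∫_{0}^{2*pi} (6) sin(-5*x/2) dx = (-12/5) - (12/5) = -24/5.
So ∫_{-2*pi}^{2*pi} v(x) sin(-5*x/2) dx = -12/5.
Hence Im(c_{-5}) = (-1/(4*pi))·(-12/5) = 3/(5*pi).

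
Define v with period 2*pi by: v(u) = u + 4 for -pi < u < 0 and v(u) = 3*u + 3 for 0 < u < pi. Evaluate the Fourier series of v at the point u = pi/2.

v is continuous at u = pi/2 with value 3 + 3*pi/2, so the series converges to 3 + 3*pi/2 there.

3 + 3*pi/2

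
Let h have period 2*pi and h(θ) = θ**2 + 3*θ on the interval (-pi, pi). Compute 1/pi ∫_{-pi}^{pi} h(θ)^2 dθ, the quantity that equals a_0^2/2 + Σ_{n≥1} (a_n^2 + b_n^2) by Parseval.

1/pi ∫_{-pi}^{pi} h(θ)^2 dθ = 1/pi · (2*pi**3*(pi**2 + 15)/5) = 2*pi**2*(pi**2 + 15)/5.

2*pi**2*(pi**2 + 15)/5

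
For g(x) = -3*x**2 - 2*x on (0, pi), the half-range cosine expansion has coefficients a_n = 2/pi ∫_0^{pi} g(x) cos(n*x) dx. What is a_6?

-1/3

a_6 = 2/pi ∫_0^{pi} (-3*x**2 - 2*x) cos(6*x) dx.
Integrating by parts twice (tabular method), an antiderivative of (-3*x**2 - 2*x) cos(6*x) is -x**2*sin(6*x)/2 - x*sin(6*x)/3 - x*cos(6*x)/6 + sin(6*x)/36 - cos(6*x)/18; evaluating from 0 to pi: ∫_{0}^{pi} (-3*x**2 - 2*x) cos(6*x) dx = (-pi/6 - 1/18) - (-1/18) = -pi/6.
Hence a_6 = (2/pi)·(-pi/6) = -1/3.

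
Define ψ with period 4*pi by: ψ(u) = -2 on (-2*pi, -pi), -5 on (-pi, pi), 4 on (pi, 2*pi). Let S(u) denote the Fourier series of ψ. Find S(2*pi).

1

At u = 2*pi the one-sided limits are ψ(2*pi^-) = 4 and ψ(2*pi^+) = -2.
By Dirichlet's theorem the series converges to their average, [(4) + (-2)]/2 = 1.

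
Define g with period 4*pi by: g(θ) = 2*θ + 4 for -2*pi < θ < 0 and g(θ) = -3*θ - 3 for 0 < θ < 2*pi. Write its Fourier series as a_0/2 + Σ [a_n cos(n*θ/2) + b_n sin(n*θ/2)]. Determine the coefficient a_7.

a_7 = (1/(2*pi)) ∫_{-2*pi}^{2*pi} g(θ) cos(7*θ/2) dθ.
Split the integral at the breakpoints.
Integrating by parts (boundary term plus one more integral), an antiderivative of (2*θ + 4) cos(7*θ/2) is 4*θ*sin(7*θ/2)/7 + 8*sin(7*θ/2)/7 + 8*cos(7*θ/2)/49; evaluating from -2*pi to 0: ∫_{-2*pi}^{0} (2*θ + 4) cos(7*θ/2) dθ = (8/49) - (-8/49) = 16/49.
Integrating by parts (boundary term plus one more integral), an antiderivative of (-3*θ - 3) cos(7*θ/2) is -6*θ*sin(7*θ/2)/7 - 6*sin(7*θ/2)/7 - 12*cos(7*θ/2)/49; evaluating from 0 to 2*pi: ∫_{0}^{2*pi} (-3*θ - 3) cos(7*θ/2) dθ = (12/49) - (-12/49) = 24/49.
Summing the pieces and multiplying by (1/(2*pi)) gives a_7 = 20/(49*pi).

20/(49*pi)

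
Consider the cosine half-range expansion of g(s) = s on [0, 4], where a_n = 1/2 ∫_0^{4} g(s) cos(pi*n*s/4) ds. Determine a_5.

a_5 = 1/2 ∫_0^{4} (s) cos(5*pi*s/4) ds.
Integrating by parts (boundary term plus one more integral), an antiderivative of (s) cos(5*pi*s/4) is 4*s*sin(5*pi*s/4)/(5*pi) + 16*cos(5*pi*s/4)/(25*pi**2); evaluating from 0 to 4: ∫_{0}^{4} (s) cos(5*pi*s/4) ds = (-16/(25*pi**2)) - (16/(25*pi**2)) = -32/(25*pi**2).
Hence a_5 = (1/2)·(-32/(25*pi**2)) = -16/(25*pi**2).

-16/(25*pi**2)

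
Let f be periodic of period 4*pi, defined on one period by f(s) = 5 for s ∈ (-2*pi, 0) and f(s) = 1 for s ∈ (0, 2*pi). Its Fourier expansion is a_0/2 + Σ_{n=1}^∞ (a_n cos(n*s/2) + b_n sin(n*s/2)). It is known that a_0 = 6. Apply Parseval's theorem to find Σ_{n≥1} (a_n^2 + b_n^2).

Parseval: a_0^2/2 + Σ_{n≥1} (a_n^2+b_n^2) = (1/(2*pi)) ∫_{-2*pi}^{2*pi} f(s)^2 ds = 26.
Subtract a_0^2/2 = 18: Σ (a_n^2+b_n^2) = 8.

8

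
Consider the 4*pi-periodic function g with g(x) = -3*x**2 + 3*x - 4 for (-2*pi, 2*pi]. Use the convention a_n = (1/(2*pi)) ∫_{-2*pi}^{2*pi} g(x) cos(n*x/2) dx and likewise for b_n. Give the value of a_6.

-4/3

a_6 = (1/(2*pi)) ∫_{-2*pi}^{2*pi} g(x) cos(3*x) dx.
Integrating by parts twice (tabular method), an antiderivative of (-3*x**2 + 3*x - 4) cos(3*x) is -x**2*sin(3*x) + x*sin(3*x) - 2*x*cos(3*x)/3 - 10*sin(3*x)/9 + cos(3*x)/3; evaluating from -2*pi to 2*pi: ∫_{-2*pi}^{2*pi} (-3*x**2 + 3*x - 4) cos(3*x) dx = (1/3 - 4*pi/3) - (1/3 + 4*pi/3) = -8*pi/3.
Hence a_6 = (1/(2*pi))·(-8*pi/3) = -4/3.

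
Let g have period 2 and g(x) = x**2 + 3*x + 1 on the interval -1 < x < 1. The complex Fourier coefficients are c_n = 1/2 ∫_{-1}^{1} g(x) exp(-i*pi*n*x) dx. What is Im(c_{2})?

3/(2*pi)

Since g is real-valued, Im(c_{2}) = -1/2 ∫_{-1}^{1} g(x) sin(2*pi*x) dx = -b_{2}/2.
Integrating by parts twice (tabular method), an antiderivative of (x**2 + 3*x + 1) sin(2*pi*x) is -x**2*cos(2*pi*x)/(2*pi) + x*sin(2*pi*x)/(2*pi**2) - 3*x*cos(2*pi*x)/(2*pi) + 3*sin(2*pi*x)/(4*pi**2) - cos(2*pi*x)/(2*pi) + cos(2*pi*x)/(4*pi**3); evaluating from -1 to 1: ∫_{-1}^{1} (x**2 + 3*x + 1) sin(2*pi*x) dx = ((1 - 10*pi**2)/(4*pi**3)) - ((1 + 2*pi**2)/(4*pi**3)) = -3/pi.
Hence Im(c_{2}) = (-1/2)·(-3/pi) = 3/(2*pi).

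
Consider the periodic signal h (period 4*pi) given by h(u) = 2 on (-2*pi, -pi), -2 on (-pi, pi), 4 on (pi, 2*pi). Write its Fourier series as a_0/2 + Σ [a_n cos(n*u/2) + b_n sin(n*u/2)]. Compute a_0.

1

a_0 = (1/(2*pi)) ∫_{-2*pi}^{2*pi} h(u) du = (1/(2*pi)) · (2*pi) = 1.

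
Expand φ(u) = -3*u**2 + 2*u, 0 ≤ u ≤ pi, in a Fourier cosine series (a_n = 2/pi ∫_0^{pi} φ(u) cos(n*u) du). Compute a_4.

a_4 = 2/pi ∫_0^{pi} (-3*u**2 + 2*u) cos(4*u) du.
Integrating by parts twice (tabular method), an antiderivative of (-3*u**2 + 2*u) cos(4*u) is -3*u**2*sin(4*u)/4 + u*sin(4*u)/2 - 3*u*cos(4*u)/8 + 3*sin(4*u)/32 + cos(4*u)/8; evaluating from 0 to pi: ∫_{0}^{pi} (-3*u**2 + 2*u) cos(4*u) du = (1/8 - 3*pi/8) - (1/8) = -3*pi/8.
Hence a_4 = (2/pi)·(-3*pi/8) = -3/4.

-3/4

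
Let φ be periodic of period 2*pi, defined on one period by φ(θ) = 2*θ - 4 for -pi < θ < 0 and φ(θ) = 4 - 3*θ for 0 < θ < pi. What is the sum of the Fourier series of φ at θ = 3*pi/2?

-4 - pi

θ = 3*pi/2 differs from θ = -pi/2 by 1 full period(s), and the series is 2*pi-periodic.
φ is continuous at θ = -pi/2 with value -4 - pi, so the series converges to -4 - pi there.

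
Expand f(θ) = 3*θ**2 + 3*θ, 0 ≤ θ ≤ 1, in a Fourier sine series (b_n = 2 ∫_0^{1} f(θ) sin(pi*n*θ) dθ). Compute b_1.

-24/pi**3 + 12/pi

b_1 = 2 ∫_0^{1} (3*θ**2 + 3*θ) sin(pi*θ) dθ.
Integrating by parts twice (tabular method), an antiderivative of (3*θ**2 + 3*θ) sin(pi*θ) is -3*θ**2*cos(pi*θ)/pi + 6*θ*sin(pi*θ)/pi**2 - 3*θ*cos(pi*θ)/pi + 3*sin(pi*θ)/pi**2 + 6*cos(pi*θ)/pi**3; evaluating from 0 to 1: ∫_{0}^{1} (3*θ**2 + 3*θ) sin(pi*θ) dθ = (-6/pi**3 + 6/pi) - (6/pi**3) = -12/pi**3 + 6/pi.
Hence b_1 = 2·(-12/pi**3 + 6/pi) = -24/pi**3 + 12/pi.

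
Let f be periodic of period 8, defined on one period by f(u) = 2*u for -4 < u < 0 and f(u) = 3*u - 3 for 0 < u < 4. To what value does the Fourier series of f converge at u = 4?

u = 4 differs from u = -4 by 1 full period(s), and the series is 8-periodic.
At u = -4 the one-sided limits are f(-4^-) = 9 and f(-4^+) = -8.
By Dirichlet's theorem the series converges to their average, [(9) + (-8)]/2 = 1/2.

1/2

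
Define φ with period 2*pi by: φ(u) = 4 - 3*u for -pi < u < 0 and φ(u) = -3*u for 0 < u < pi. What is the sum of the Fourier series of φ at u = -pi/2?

4 + 3*pi/2

φ is continuous at u = -pi/2 with value 4 + 3*pi/2, so the series converges to 4 + 3*pi/2 there.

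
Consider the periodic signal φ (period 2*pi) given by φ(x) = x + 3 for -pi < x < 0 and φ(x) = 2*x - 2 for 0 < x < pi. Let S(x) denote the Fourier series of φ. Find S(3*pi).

x = 3*pi differs from x = pi by 1 full period(s), and the series is 2*pi-periodic.
At x = pi the one-sided limits are φ(pi^-) = -2 + 2*pi and φ(pi^+) = 3 - pi.
By Dirichlet's theorem the series converges to their average, [(-2 + 2*pi) + (3 - pi)]/2 = 1/2 + pi/2.

1/2 + pi/2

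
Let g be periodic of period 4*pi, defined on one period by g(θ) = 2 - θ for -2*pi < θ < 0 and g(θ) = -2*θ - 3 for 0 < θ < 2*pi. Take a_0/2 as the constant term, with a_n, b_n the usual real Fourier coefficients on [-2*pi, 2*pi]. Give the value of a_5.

4/(25*pi)

a_5 = (1/(2*pi)) ∫_{-2*pi}^{2*pi} g(θ) cos(5*θ/2) dθ.
Split the integral at the breakpoints.
Integrating by parts (boundary term plus one more integral), an antiderivative of (2 - θ) cos(5*θ/2) is -2*θ*sin(5*θ/2)/5 + 4*sin(5*θ/2)/5 - 4*cos(5*θ/2)/25; evaluating from -2*pi to 0: ∫_{-2*pi}^{0} (2 - θ) cos(5*θ/2) dθ = (-4/25) - (4/25) = -8/25.
Integrating by parts (boundary term plus one more integral), an antiderivative of (-2*θ - 3) cos(5*θ/2) is -4*θ*sin(5*θ/2)/5 - 6*sin(5*θ/2)/5 - 8*cos(5*θ/2)/25; evaluating from 0 to 2*pi: ∫_{0}^{2*pi} (-2*θ - 3) cos(5*θ/2) dθ = (8/25) - (-8/25) = 16/25.
Summing the pieces and multiplying by (1/(2*pi)) gives a_5 = 4/(25*pi).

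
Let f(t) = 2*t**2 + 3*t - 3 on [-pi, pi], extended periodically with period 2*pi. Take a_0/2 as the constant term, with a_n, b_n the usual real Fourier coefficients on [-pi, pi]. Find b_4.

-3/2

b_4 = 1/pi ∫_{-pi}^{pi} f(t) sin(4*t) dt.
Integrating by parts twice (tabular method), an antiderivative of (2*t**2 + 3*t - 3) sin(4*t) is -t**2*cos(4*t)/2 + t*sin(4*t)/4 - 3*t*cos(4*t)/4 + 3*sin(4*t)/16 + 13*cos(4*t)/16; evaluating from -pi to pi: ∫_{-pi}^{pi} (2*t**2 + 3*t - 3) sin(4*t) dt = (-pi**2/2 - 3*pi/4 + 13/16) - (-pi**2/2 + 13/16 + 3*pi/4) = -3*pi/2.
Hence b_4 = (1/pi)·(-3*pi/2) = -3/2.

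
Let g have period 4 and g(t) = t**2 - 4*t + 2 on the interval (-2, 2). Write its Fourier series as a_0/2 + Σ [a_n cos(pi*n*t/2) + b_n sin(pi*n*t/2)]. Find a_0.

20/3

a_0 = 1/2 ∫_{-2}^{2} g(t) dt = 1/2 · (40/3) = 20/3.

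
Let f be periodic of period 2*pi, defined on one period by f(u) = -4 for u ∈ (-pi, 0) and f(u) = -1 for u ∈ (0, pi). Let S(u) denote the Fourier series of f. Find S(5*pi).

-5/2

u = 5*pi differs from u = pi by 2 full period(s), and the series is 2*pi-periodic.
At u = pi the one-sided limits are f(pi^-) = -1 and f(pi^+) = -4.
By Dirichlet's theorem the series converges to their average, [(-1) + (-4)]/2 = -5/2.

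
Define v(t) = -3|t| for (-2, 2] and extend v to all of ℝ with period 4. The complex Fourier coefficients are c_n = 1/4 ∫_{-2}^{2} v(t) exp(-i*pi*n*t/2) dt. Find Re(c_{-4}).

Since v is real-valued, Re(c_{-4}) = 1/4 ∫_{-2}^{2} v(t) cos(-2*pi*t) dt = a_{4}/2.
v is even and cos(-2*pi*t) is even, so the integrand is even: ∫_{-2}^{2} v(t) cos(-2*pi*t) dt = 2∫_0^{2} v(t) cos(-2*pi*t) dt.
Integrating by parts (boundary term plus one more integral), an antiderivative of (-3*t) cos(-2*pi*t) is -3*t*sin(2*pi*t)/(2*pi) - 3*cos(2*pi*t)/(4*pi**2); evaluating from 0 to 2: ∫_{0}^{2} (-3*t) cos(-2*pi*t) dt = (-3/(4*pi**2)) - (-3/(4*pi**2)) = 0.
So ∫_{-2}^{2} v(t) cos(-2*pi*t) dt = 0.
Hence Re(c_{-4}) = (1/4)·(0) = 0.

0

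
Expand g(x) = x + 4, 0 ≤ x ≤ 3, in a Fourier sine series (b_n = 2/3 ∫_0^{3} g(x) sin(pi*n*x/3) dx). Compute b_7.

22/(7*pi)

b_7 = 2/3 ∫_0^{3} (x + 4) sin(7*pi*x/3) dx.
Integrating by parts (boundary term plus one more integral), an antiderivative of (x + 4) sin(7*pi*x/3) is -3*x*cos(7*pi*x/3)/(7*pi) + 9*sin(7*pi*x/3)/(49*pi**2) - 12*cos(7*pi*x/3)/(7*pi); evaluating from 0 to 3: ∫_{0}^{3} (x + 4) sin(7*pi*x/3) dx = (3/pi) - (-12/(7*pi)) = 33/(7*pi).
Hence b_7 = (2/3)·(33/(7*pi)) = 22/(7*pi).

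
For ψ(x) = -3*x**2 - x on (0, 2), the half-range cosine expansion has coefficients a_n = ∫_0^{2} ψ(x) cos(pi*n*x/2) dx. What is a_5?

56/(25*pi**2)

a_5 = ∫_0^{2} (-3*x**2 - x) cos(5*pi*x/2) dx.
Integrating by parts twice (tabular method), an antiderivative of (-3*x**2 - x) cos(5*pi*x/2) is -6*x**2*sin(5*pi*x/2)/(5*pi) - 2*x*sin(5*pi*x/2)/(5*pi) - 24*x*cos(5*pi*x/2)/(25*pi**2) + 48*sin(5*pi*x/2)/(125*pi**3) - 4*cos(5*pi*x/2)/(25*pi**2); evaluating from 0 to 2: ∫_{0}^{2} (-3*x**2 - x) cos(5*pi*x/2) dx = (52/(25*pi**2)) - (-4/(25*pi**2)) = 56/(25*pi**2).
Hence a_5 = 56/(25*pi**2).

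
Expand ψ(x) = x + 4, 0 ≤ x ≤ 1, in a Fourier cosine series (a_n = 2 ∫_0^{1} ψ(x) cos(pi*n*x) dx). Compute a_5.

a_5 = 2 ∫_0^{1} (x + 4) cos(5*pi*x) dx.
Integrating by parts (boundary term plus one more integral), an antiderivative of (x + 4) cos(5*pi*x) is x*sin(5*pi*x)/(5*pi) + 4*sin(5*pi*x)/(5*pi) + cos(5*pi*x)/(25*pi**2); evaluating from 0 to 1: ∫_{0}^{1} (x + 4) cos(5*pi*x) dx = (-1/(25*pi**2)) - (1/(25*pi**2)) = -2/(25*pi**2).
Hence a_5 = 2·(-2/(25*pi**2)) = -4/(25*pi**2).

-4/(25*pi**2)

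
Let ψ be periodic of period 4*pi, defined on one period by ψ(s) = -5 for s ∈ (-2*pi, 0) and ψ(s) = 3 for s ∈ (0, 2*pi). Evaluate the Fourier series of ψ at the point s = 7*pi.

-5

s = 7*pi differs from s = -pi by 2 full period(s), and the series is 4*pi-periodic.
ψ is continuous at s = -pi with value -5, so the series converges to -5 there.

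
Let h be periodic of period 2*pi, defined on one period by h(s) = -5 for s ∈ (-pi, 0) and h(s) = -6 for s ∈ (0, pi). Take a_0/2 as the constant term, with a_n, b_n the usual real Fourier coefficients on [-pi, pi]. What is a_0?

a_0 = 1/pi ∫_{-pi}^{pi} h(s) ds = 1/pi · (-11*pi) = -11.

-11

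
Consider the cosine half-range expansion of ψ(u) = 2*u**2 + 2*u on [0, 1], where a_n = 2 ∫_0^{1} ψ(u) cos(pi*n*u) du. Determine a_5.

-16/(25*pi**2)

a_5 = 2 ∫_0^{1} (2*u**2 + 2*u) cos(5*pi*u) du.
Integrating by parts twice (tabular method), an antiderivative of (2*u**2 + 2*u) cos(5*pi*u) is 2*u**2*sin(5*pi*u)/(5*pi) + 2*u*sin(5*pi*u)/(5*pi) + 4*u*cos(5*pi*u)/(25*pi**2) - 4*sin(5*pi*u)/(125*pi**3) + 2*cos(5*pi*u)/(25*pi**2); evaluating from 0 to 1: ∫_{0}^{1} (2*u**2 + 2*u) cos(5*pi*u) du = (-6/(25*pi**2)) - (2/(25*pi**2)) = -8/(25*pi**2).
Hence a_5 = 2·(-8/(25*pi**2)) = -16/(25*pi**2).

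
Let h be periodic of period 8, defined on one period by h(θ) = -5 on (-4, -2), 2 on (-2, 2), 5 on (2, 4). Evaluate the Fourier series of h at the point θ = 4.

0

At θ = 4 the one-sided limits are h(4^-) = 5 and h(4^+) = -5.
By Dirichlet's theorem the series converges to their average, [(5) + (-5)]/2 = 0.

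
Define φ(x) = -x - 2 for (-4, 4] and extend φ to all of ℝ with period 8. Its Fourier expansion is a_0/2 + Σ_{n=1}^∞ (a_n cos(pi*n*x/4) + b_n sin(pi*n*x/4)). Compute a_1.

0

a_1 = 1/4 ∫_{-4}^{4} φ(x) cos(pi*x/4) dx.
Integrating by parts (boundary term plus one more integral), an antiderivative of (-x - 2) cos(pi*x/4) is -4*x*sin(pi*x/4)/pi - 8*sin(pi*x/4)/pi - 16*cos(pi*x/4)/pi**2; evaluating from -4 to 4: ∫_{-4}^{4} (-x - 2) cos(pi*x/4) dx = (16/pi**2) - (16/pi**2) = 0.
Hence a_1 = (1/4)·(0) = 0.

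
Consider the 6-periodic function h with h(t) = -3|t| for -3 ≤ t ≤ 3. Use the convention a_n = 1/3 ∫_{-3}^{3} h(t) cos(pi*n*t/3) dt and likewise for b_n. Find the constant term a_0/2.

-9/2

a_0 = 1/3 ∫_{-3}^{3} h(t) dt = 1/3 · (-27) = -9.
So the constant term a_0/2 = -9/2.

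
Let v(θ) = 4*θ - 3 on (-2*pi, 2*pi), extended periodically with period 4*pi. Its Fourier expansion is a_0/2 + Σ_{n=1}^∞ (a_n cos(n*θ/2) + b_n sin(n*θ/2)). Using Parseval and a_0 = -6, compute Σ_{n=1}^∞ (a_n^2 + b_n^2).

128*pi**2/3

Parseval: a_0^2/2 + Σ_{n≥1} (a_n^2+b_n^2) = (1/(2*pi)) ∫_{-2*pi}^{2*pi} v(θ)^2 dθ = 18 + 128*pi**2/3.
Subtract a_0^2/2 = 18: Σ (a_n^2+b_n^2) = 128*pi**2/3.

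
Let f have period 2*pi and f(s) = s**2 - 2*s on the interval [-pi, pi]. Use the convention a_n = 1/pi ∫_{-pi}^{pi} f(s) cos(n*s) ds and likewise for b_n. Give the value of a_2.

a_2 = 1/pi ∫_{-pi}^{pi} f(s) cos(2*s) ds.
Integrating by parts twice (tabular method), an antiderivative of (s**2 - 2*s) cos(2*s) is s**2*sin(2*s)/2 - s*sin(2*s) + s*cos(2*s)/2 - sin(2*s)/4 - cos(2*s)/2; evaluating from -pi to pi: ∫_{-pi}^{pi} (s**2 - 2*s) cos(2*s) ds = (-1/2 + pi/2) - (-pi/2 - 1/2) = pi.
Hence a_2 = (1/pi)·(pi) = 1.

1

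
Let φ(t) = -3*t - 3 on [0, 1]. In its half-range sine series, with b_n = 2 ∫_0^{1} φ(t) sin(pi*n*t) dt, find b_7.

b_7 = 2 ∫_0^{1} (-3*t - 3) sin(7*pi*t) dt.
Integrating by parts (boundary term plus one more integral), an antiderivative of (-3*t - 3) sin(7*pi*t) is 3*t*cos(7*pi*t)/(7*pi) - 3*sin(7*pi*t)/(49*pi**2) + 3*cos(7*pi*t)/(7*pi); evaluating from 0 to 1: ∫_{0}^{1} (-3*t - 3) sin(7*pi*t) dt = (-6/(7*pi)) - (3/(7*pi)) = -9/(7*pi).
Hence b_7 = 2·(-9/(7*pi)) = -18/(7*pi).

-18/(7*pi)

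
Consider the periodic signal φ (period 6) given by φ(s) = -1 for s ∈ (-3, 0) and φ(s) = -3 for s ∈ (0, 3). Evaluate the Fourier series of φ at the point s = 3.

-2

s = 3 differs from s = -3 by 1 full period(s), and the series is 6-periodic.
At s = -3 the one-sided limits are φ(-3^-) = -3 and φ(-3^+) = -1.
By Dirichlet's theorem the series converges to their average, [(-3) + (-1)]/2 = -2.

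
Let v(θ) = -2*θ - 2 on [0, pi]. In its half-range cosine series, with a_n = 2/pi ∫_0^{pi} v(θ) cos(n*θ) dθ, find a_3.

a_3 = 2/pi ∫_0^{pi} (-2*θ - 2) cos(3*θ) dθ.
Integrating by parts (boundary term plus one more integral), an antiderivative of (-2*θ - 2) cos(3*θ) is -2*θ*sin(3*θ)/3 - 2*sin(3*θ)/3 - 2*cos(3*θ)/9; evaluating from 0 to pi: ∫_{0}^{pi} (-2*θ - 2) cos(3*θ) dθ = (2/9) - (-2/9) = 4/9.
Hence a_3 = (2/pi)·(4/9) = 8/(9*pi).

8/(9*pi)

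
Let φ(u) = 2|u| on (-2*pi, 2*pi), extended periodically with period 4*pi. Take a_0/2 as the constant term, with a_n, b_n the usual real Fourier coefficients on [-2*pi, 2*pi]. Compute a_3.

a_3 = (1/(2*pi)) ∫_{-2*pi}^{2*pi} φ(u) cos(3*u/2) du.
φ is even and cos(3*u/2) is even, so the integrand is even and a_3 = 1/pi ∫_0^{2*pi} φ(u) cos(3*u/2) du.
Integrating by parts (boundary term plus one more integral), an antiderivative of (2*u) cos(3*u/2) is 4*u*sin(3*u/2)/3 + 8*cos(3*u/2)/9; evaluating from 0 to 2*pi: ∫_{0}^{2*pi} (2*u) cos(3*u/2) du = (-8/9) - (8/9) = -16/9.
Hence a_3 = (1/pi)·(-16/9) = -16/(9*pi).

-16/(9*pi)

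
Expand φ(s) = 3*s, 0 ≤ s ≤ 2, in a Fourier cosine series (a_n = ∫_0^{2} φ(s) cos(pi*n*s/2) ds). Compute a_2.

a_2 = ∫_0^{2} (3*s) cos(pi*s) ds.
Integrating by parts (boundary term plus one more integral), an antiderivative of (3*s) cos(pi*s) is 3*s*sin(pi*s)/pi + 3*cos(pi*s)/pi**2; evaluating from 0 to 2: ∫_{0}^{2} (3*s) cos(pi*s) ds = (3/pi**2) - (3/pi**2) = 0.
Hence a_2 = 0.

0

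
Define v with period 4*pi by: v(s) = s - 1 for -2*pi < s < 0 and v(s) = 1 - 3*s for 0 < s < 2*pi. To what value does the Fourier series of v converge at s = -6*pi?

s = -6*pi differs from s = -2*pi by -1 full period(s), and the series is 4*pi-periodic.
At s = -2*pi the one-sided limits are v(-2*pi^-) = 1 - 6*pi and v(-2*pi^+) = -2*pi - 1.
By Dirichlet's theorem the series converges to their average, [(1 - 6*pi) + (-2*pi - 1)]/2 = -4*pi.

-4*pi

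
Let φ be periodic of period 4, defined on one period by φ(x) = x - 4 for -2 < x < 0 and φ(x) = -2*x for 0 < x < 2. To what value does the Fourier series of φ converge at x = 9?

x = 9 differs from x = 1 by 2 full period(s), and the series is 4-periodic.
φ is continuous at x = 1 with value -2, so the series converges to -2 there.

-2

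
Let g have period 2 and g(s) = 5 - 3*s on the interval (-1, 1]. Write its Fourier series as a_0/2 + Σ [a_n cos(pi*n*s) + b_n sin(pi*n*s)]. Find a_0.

10

a_0 = ∫_{-1}^{1} g(s) ds = 10.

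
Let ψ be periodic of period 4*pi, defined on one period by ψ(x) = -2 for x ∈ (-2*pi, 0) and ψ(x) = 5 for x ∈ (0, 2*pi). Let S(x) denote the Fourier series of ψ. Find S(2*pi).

3/2

At x = 2*pi the one-sided limits are ψ(2*pi^-) = 5 and ψ(2*pi^+) = -2.
By Dirichlet's theorem the series converges to their average, [(5) + (-2)]/2 = 3/2.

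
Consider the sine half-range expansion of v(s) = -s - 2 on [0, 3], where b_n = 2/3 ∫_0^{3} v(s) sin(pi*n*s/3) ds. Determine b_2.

3/pi

b_2 = 2/3 ∫_0^{3} (-s - 2) sin(2*pi*s/3) ds.
Integrating by parts (boundary term plus one more integral), an antiderivative of (-s - 2) sin(2*pi*s/3) is 3*s*cos(2*pi*s/3)/(2*pi) - 9*sin(2*pi*s/3)/(4*pi**2) + 3*cos(2*pi*s/3)/pi; evaluating from 0 to 3: ∫_{0}^{3} (-s - 2) sin(2*pi*s/3) ds = (15/(2*pi)) - (3/pi) = 9/(2*pi).
Hence b_2 = (2/3)·(9/(2*pi)) = 3/pi.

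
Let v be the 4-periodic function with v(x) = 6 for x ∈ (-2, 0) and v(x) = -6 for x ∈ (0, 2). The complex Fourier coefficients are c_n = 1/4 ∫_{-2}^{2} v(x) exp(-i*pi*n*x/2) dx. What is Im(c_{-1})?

-12/pi

Since v is real-valued, Im(c_{-1}) = -1/4 ∫_{-2}^{2} v(x) sin(-pi*x/2) dx = b_{1}/2.
v is odd and sin(-pi*x/2) is odd, so the integrand is even: ∫_{-2}^{2} v(x) sin(-pi*x/2) dx = 2∫_0^{2} v(x) sin(-pi*x/2) dx.
Directly, an antiderivative of (-6) sin(-pi*x/2) is -12*cos(pi*x/2)/pi; evaluating from 0 to 2: ∫_{0}^{2} (-6) sin(-pi*x/2) dx = (12/pi) - (-12/pi) = 24/pi.
So ∫_{-2}^{2} v(x) sin(-pi*x/2) dx = 48/pi.
Hence Im(c_{-1}) = (-1/4)·(48/pi) = -12/pi.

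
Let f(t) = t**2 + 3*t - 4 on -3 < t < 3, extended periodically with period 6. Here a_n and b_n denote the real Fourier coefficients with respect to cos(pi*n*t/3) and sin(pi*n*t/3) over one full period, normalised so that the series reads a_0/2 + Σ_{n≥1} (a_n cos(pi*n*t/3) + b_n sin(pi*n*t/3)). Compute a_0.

-2

a_0 = 1/3 ∫_{-3}^{3} f(t) dt = 1/3 · (-6) = -2.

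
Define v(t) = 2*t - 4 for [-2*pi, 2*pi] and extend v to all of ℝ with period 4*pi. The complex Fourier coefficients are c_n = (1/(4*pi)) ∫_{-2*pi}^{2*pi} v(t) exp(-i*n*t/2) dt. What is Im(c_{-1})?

Since v is real-valued, Im(c_{-1}) = -(1/(4*pi)) ∫_{-2*pi}^{2*pi} v(t) sin(-t/2) dt = b_{1}/2.
Integrating by parts (boundary term plus one more integral), an antiderivative of (2*t - 4) sin(-t/2) is 4*t*cos(t/2) - 8*sin(t/2) - 8*cos(t/2); evaluating from -2*pi to 2*pi: ∫_{-2*pi}^{2*pi} (2*t - 4) sin(-t/2) dt = (8 - 8*pi) - (8 + 8*pi) = -16*pi.
Hence Im(c_{-1}) = (-1/(4*pi))·(-16*pi) = 4.

4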